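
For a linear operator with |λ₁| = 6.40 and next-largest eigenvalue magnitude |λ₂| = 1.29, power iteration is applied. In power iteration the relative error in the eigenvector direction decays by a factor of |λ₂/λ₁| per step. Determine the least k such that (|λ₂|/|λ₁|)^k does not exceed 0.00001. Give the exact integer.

|λ₂/λ₁| = 1.29/6.40 = 0.20156
Need k ≥ ln(0.00001) / ln(0.20156) = -11.5129 / -1.6017 ≈ 7.188
Smallest integer k satisfying the bound: 8

8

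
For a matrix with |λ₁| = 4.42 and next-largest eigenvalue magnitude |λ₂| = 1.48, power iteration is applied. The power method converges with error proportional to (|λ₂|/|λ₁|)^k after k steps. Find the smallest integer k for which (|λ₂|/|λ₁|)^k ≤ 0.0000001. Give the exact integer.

15

|λ₂/λ₁| = 1.48/4.42 = 0.33484
Need k ≥ ln(0.0000001) / ln(0.33484) = -16.1181 / -1.0941 ≈ 14.732
Smallest integer k satisfying the bound: 15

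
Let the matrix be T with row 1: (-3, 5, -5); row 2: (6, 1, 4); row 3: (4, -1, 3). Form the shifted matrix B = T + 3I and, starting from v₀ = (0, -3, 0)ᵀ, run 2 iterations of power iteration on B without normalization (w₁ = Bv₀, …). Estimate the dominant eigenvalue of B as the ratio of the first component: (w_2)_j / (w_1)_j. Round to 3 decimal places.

B = T + 3I has rows (0, 5, -5); (6, 4, 4); (4, -1, 6)
w1 = Bv₀ = (-15, -12, 3)
w2 = Bw1 = (-75, -126, -30)
Ratio: -75/-15 = 5.000

μ ≈ 5.000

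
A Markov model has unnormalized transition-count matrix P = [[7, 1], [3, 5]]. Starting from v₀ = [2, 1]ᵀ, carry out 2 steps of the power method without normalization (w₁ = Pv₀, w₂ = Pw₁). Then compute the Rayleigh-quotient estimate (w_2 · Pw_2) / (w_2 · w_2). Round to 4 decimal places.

8.1255

w1 = Pv₀ = (7·2 + 1·1; 3·2 + 5·1) = (15, 11)
w2 = Pw1 = (7·15 + 1·11; 3·15 + 5·11) = (116, 100)
Pw2 = (912, 848)
w2·Pw2 = 116·912 + 100·848 = 190592; w2·w2 = 116·116 + 100·100 = 23456
λ ≈ 190592/23456 = 8.1255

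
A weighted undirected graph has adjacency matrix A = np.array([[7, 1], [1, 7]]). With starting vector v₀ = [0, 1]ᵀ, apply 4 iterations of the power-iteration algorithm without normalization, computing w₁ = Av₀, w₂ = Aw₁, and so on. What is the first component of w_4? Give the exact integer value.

1400

w1 = Av₀ = (1, 7)
w2 = Aw1 = (14, 50)
w3 = Aw2 = (148, 364)
w4 = Aw3 = (1400, 2696)
The requested component of w4 is 1400.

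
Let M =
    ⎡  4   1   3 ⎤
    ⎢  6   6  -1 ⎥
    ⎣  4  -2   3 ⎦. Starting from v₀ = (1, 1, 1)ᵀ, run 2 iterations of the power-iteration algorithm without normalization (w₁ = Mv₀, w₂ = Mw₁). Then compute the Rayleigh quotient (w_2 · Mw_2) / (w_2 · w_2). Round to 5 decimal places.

w1 = Mv₀ = (4·1 + 1·1 + 3·1; 6·1 + 6·1 + (-1)·1; 4·1 + (-2)·1 + 3·1) = (8, 11, 5)
w2 = Mw1 = (4·8 + 1·11 + 3·5; 6·8 + 6·11 + (-1)·5; 4·8 + (-2)·11 + 3·5) = (58, 109, 25)
Mw2 = (416, 977, 89)
w2·Mw2 = 58·416 + 109·977 + 25·89 = 132846; w2·w2 = 58·58 + 109·109 + 25·25 = 15870
λ ≈ 132846/15870 = 8.37089

8.37089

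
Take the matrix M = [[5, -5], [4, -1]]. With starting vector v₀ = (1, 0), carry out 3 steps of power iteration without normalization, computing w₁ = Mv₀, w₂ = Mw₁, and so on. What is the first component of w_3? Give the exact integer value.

w1 = Mv₀ = (5, 4)
w2 = Mw1 = (5, 16)
w3 = Mw2 = (-55, 4)
The requested component of w3 is -55.

-55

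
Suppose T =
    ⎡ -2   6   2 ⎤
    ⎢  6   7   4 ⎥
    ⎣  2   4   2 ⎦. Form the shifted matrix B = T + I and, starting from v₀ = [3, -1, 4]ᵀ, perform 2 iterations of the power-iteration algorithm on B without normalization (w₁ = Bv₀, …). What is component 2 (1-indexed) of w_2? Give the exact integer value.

258

B = T + I has rows (-1, 6, 2); (6, 8, 4); (2, 4, 3)
w1 = Bv₀ = (-1, 26, 14)
w2 = Bw1 = (185, 258, 144)
Requested component of w2: 258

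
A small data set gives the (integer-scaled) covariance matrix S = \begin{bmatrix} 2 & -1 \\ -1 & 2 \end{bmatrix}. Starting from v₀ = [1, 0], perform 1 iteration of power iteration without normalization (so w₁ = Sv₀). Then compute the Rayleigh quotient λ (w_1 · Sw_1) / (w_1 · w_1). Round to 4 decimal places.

2.8000

w1 = Sv₀ = (2·1 + (-1)·0; (-1)·1 + 2·0) = (2, -1)
Sw1 = (5, -4)
w1·Sw1 = 2·5 + (-1)·(-4) = 14; w1·w1 = 2·2 + (-1)·(-1) = 5
λ ≈ 14/5 = 2.8000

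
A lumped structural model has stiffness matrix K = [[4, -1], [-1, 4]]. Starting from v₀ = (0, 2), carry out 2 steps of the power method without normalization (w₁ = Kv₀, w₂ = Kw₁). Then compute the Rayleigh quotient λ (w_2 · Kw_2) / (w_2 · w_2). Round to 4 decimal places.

λ ≈ 4.7705

w1 = Kv₀ = (4·0 + (-1)·2; (-1)·0 + 4·2) = (-2, 8)
w2 = Kw1 = (4·(-2) + (-1)·8; (-1)·(-2) + 4·8) = (-16, 34)
Kw2 = (-98, 152)
w2·Kw2 = (-16)·(-98) + 34·152 = 6736; w2·w2 = (-16)·(-16) + 34·34 = 1412
λ ≈ 6736/1412 = 4.7705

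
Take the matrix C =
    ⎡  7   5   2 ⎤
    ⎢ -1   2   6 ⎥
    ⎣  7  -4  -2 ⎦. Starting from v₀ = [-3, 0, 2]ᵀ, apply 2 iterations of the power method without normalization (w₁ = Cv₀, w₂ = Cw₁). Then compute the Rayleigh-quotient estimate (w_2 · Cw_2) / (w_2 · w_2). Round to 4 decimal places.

w1 = Cv₀ = (7·(-3) + 5·0 + 2·2; (-1)·(-3) + 2·0 + 6·2; 7·(-3) + (-4)·0 + (-2)·2) = (-17, 15, -25)
w2 = Cw1 = (7·(-17) + 5·15 + 2·(-25); (-1)·(-17) + 2·15 + 6·(-25); 7·(-17) + (-4)·15 + (-2)·(-25)) = (-94, -103, -129)
Cw2 = (-1431, -886, 12)
w2·Cw2 = (-94)·(-1431) + (-103)·(-886) + (-129)·12 = 224224; w2·w2 = (-94)·(-94) + (-103)·(-103) + (-129)·(-129) = 36086
λ ≈ 224224/36086 = 6.2136

6.2136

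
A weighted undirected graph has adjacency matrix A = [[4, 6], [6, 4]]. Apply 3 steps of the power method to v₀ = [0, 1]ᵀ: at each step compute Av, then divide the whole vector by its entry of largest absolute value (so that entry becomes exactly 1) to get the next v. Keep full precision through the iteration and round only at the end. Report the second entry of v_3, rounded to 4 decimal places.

0.9841

Av0 = (6.00000, 4.00000); divide by 6.00000 → v1 = (1.00000, 0.66667)
Av1 = (8.00000, 8.66667); divide by 8.66667 → v2 = (0.92308, 1.00000)
Av2 = (9.69231, 9.53846); divide by 9.69231 → v3 = (1.00000, 0.98413)
Requested entry of v3: 496/504 = 0.9841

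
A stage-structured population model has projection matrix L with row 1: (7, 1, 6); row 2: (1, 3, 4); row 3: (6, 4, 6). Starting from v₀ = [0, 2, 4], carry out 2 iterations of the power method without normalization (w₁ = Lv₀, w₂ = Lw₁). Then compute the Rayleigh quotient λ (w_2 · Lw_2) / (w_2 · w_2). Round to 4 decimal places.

13.6524

w1 = Lv₀ = (26, 22, 32)
w2 = Lw1 = (396, 220, 436)
Lw2 = (5608, 2800, 5872)
w2·Lw2 = 396·5608 + 220·2800 + 436·5872 = 5396960; w2·w2 = 396·396 + 220·220 + 436·436 = 395312
λ ≈ 5396960/395312 = 13.6524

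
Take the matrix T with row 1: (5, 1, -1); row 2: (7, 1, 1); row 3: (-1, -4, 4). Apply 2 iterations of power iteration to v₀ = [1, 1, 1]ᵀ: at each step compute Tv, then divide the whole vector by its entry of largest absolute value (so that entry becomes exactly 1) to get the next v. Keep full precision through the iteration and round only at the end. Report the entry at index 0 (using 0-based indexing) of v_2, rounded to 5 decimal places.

-0.77778

Tv0 = (5.000000, 9.000000, -1.000000); divide by 9.000000 → v1 = (0.555556, 1.000000, -0.111111)
Tv1 = (3.888889, 4.777778, -5.000000); divide by -5.000000 → v2 = (-0.777778, -0.955556, 1.000000)
Requested entry of v2: 35/-45 = -0.77778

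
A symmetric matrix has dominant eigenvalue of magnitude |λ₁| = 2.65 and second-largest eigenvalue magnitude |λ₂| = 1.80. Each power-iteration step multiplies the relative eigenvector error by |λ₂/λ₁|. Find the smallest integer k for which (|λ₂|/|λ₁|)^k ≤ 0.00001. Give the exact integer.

|λ₂/λ₁| = 1.80/2.65 = 0.67925
Need k ≥ ln(0.00001) / ln(0.67925) = -11.5129 / -0.3868 ≈ 29.767
Smallest integer k satisfying the bound: 30

30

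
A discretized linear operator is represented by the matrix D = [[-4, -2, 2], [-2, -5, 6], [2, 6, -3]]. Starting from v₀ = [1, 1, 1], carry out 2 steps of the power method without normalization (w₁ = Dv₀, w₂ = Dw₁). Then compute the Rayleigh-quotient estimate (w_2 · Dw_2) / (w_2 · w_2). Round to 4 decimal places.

λ ≈ -10.9188

w1 = Dv₀ = ((-4)·1 + (-2)·1 + 2·1; (-2)·1 + (-5)·1 + 6·1; 2·1 + 6·1 + (-3)·1) = (-4, -1, 5)
w2 = Dw1 = ((-4)·(-4) + (-2)·(-1) + 2·5; (-2)·(-4) + (-5)·(-1) + 6·5; 2·(-4) + 6·(-1) + (-3)·5) = (28, 43, -29)
Dw2 = (-256, -445, 401)
w2·Dw2 = 28·(-256) + 43·(-445) + (-29)·401 = -37932; w2·w2 = 28·28 + 43·43 + (-29)·(-29) = 3474
λ ≈ -37932/3474 = -10.9188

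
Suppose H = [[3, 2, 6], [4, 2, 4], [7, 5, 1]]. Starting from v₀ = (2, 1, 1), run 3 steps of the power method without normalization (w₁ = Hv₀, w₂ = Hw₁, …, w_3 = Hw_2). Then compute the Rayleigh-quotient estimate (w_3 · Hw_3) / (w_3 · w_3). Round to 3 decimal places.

w1 = Hv₀ = (14, 14, 20)
w2 = Hw1 = (190, 164, 188)
w3 = Hw2 = (2026, 1840, 2338)
Hw3 = (23786, 21136, 25720)
w3·Hw3 = 2026·23786 + 1840·21136 + 2338·25720 = 147214036; w3·w3 = 2026·2026 + 1840·1840 + 2338·2338 = 12956520
λ ≈ 147214036/12956520 = 11.362

11.362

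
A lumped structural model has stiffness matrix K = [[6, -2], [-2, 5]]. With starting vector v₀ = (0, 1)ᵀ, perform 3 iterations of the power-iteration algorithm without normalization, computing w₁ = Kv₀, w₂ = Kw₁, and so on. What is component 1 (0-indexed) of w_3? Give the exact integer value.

w1 = Kv₀ = (6·0 + (-2)·1; (-2)·0 + 5·1) = (-2, 5)
w2 = Kw1 = (6·(-2) + (-2)·5; (-2)·(-2) + 5·5) = (-22, 29)
w3 = Kw2 = (-190, 189)
The requested component of w3 is 189.

189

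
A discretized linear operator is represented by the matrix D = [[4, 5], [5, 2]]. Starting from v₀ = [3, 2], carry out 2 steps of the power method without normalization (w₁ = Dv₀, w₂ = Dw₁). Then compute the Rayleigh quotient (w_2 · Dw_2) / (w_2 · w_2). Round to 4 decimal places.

w1 = Dv₀ = (22, 19)
w2 = Dw1 = (183, 148)
Dw2 = (1472, 1211)
w2·Dw2 = 183·1472 + 148·1211 = 448604; w2·w2 = 183·183 + 148·148 = 55393
λ ≈ 448604/55393 = 8.0986

λ ≈ 8.0986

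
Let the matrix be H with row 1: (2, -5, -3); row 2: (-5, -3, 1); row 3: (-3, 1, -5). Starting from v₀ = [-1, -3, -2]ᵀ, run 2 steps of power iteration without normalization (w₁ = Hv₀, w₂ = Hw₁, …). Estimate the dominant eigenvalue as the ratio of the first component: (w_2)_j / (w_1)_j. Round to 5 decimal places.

w1 = Hv₀ = (19, 12, 10)
w2 = Hw1 = (-52, -121, -95)
Ratio at component: -52 / 19 = -2.73684

λ ≈ -2.73684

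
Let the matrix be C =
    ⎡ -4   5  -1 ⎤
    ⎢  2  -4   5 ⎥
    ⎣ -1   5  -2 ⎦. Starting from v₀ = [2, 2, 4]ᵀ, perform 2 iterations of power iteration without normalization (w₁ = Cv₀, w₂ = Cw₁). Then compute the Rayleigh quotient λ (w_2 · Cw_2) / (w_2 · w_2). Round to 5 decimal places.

w1 = Cv₀ = ((-4)·2 + 5·2 + (-1)·4; 2·2 + (-4)·2 + 5·4; (-1)·2 + 5·2 + (-2)·4) = (-2, 16, 0)
w2 = Cw1 = ((-4)·(-2) + 5·16 + (-1)·0; 2·(-2) + (-4)·16 + 5·0; (-1)·(-2) + 5·16 + (-2)·0) = (88, -68, 82)
Cw2 = (-774, 858, -592)
w2·Cw2 = 88·(-774) + (-68)·858 + 82·(-592) = -175000; w2·w2 = 88·88 + (-68)·(-68) + 82·82 = 19092
λ ≈ -175000/19092 = -9.16614

λ ≈ -9.16614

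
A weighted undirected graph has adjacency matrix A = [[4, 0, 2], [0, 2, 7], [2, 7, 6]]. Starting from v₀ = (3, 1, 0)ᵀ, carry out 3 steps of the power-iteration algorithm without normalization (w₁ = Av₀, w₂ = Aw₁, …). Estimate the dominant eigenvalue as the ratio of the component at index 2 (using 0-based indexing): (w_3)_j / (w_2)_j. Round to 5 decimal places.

λ ≈ 13.00862

w1 = Av₀ = (4·3 + 0·1 + 2·0; 0·3 + 2·1 + 7·0; 2·3 + 7·1 + 6·0) = (12, 2, 13)
w2 = Aw1 = (4·12 + 0·2 + 2·13; 0·12 + 2·2 + 7·13; 2·12 + 7·2 + 6·13) = (74, 95, 116)
w3 = Aw2 = (528, 1002, 1509)
Ratio at component: 1509 / 116 = 13.00862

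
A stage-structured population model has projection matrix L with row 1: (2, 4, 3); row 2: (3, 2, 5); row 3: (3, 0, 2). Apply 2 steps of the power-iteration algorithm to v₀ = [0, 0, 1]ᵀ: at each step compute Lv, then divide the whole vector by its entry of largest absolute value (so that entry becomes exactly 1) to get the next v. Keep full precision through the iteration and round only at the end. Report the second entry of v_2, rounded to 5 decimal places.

0.90625

Lv0 = (3.000000, 5.000000, 2.000000); divide by 5.000000 → v1 = (0.600000, 1.000000, 0.400000)
Lv1 = (6.400000, 5.800000, 2.600000); divide by 6.400000 → v2 = (1.000000, 0.906250, 0.406250)
Requested entry of v2: 29/32 = 0.90625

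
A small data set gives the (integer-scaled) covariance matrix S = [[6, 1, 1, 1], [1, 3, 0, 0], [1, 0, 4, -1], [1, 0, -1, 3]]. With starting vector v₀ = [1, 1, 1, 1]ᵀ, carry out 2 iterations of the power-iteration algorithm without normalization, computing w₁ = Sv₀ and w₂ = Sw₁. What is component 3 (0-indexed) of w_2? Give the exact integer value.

w1 = Sv₀ = (6·1 + 1·1 + 1·1 + 1·1; 1·1 + 3·1 + 0·1 + 0·1; 1·1 + 0·1 + 4·1 + (-1)·1; 1·1 + 0·1 + (-1)·1 + 3·1) = (9, 4, 4, 3)
w2 = Sw1 = (6·9 + 1·4 + 1·4 + 1·3; 1·9 + 3·4 + 0·4 + 0·3; 1·9 + 0·4 + 4·4 + (-1)·3; 1·9 + 0·4 + (-1)·4 + 3·3) = (65, 21, 22, 14)
The requested component of w2 is 14.

14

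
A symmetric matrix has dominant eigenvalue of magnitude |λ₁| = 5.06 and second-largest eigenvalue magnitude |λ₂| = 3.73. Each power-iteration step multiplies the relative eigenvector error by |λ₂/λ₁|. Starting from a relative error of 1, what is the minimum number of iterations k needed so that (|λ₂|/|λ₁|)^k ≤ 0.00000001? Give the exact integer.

61

|λ₂/λ₁| = 3.73/5.06 = 0.73715
Need k ≥ ln(0.00000001) / ln(0.73715) = -18.4207 / -0.3050 ≈ 60.404
Smallest integer k satisfying the bound: 61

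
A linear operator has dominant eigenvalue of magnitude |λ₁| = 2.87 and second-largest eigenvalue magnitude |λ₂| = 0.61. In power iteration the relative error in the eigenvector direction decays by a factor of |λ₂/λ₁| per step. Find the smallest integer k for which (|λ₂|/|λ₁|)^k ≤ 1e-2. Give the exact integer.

3

|λ₂/λ₁| = 0.61/2.87 = 0.21254
Need k ≥ ln(1e-2) / ln(0.21254) = -4.6052 / -1.5486 ≈ 2.974
Smallest integer k satisfying the bound: 3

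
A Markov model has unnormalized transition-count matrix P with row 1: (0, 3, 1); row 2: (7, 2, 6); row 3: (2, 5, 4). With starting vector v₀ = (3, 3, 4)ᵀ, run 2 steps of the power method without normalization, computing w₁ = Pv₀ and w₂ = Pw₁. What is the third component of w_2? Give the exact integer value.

429

w1 = Pv₀ = (13, 51, 37)
w2 = Pw1 = (190, 415, 429)
The requested component of w2 is 429.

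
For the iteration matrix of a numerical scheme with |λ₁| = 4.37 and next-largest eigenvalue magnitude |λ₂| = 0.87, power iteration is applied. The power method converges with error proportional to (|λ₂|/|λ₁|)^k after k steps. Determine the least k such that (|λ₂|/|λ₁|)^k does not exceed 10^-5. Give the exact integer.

8

|λ₂/λ₁| = 0.87/4.37 = 0.19908
Need k ≥ ln(10^-5) / ln(0.19908) = -11.5129 / -1.6140 ≈ 7.133
Smallest integer k satisfying the bound: 8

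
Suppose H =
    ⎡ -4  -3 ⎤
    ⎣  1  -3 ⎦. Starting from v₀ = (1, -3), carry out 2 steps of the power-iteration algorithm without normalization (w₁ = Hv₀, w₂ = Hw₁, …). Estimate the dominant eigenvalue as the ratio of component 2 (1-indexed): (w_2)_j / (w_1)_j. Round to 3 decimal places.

-2.500

w1 = Hv₀ = (5, 10)
w2 = Hw1 = (-50, -25)
Ratio at component: -25 / 10 = -2.500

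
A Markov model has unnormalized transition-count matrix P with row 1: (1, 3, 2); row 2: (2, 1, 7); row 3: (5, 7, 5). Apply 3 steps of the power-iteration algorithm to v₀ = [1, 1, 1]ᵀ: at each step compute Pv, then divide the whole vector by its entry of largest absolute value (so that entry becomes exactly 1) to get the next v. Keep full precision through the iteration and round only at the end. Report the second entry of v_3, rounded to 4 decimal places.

Pv0 = (6.00000, 10.00000, 17.00000); divide by 17.00000 → v1 = (0.35294, 0.58824, 1.00000)
Pv1 = (4.11765, 8.29412, 10.88235); divide by 10.88235 → v2 = (0.37838, 0.76216, 1.00000)
Pv2 = (4.66486, 8.51892, 12.22703); divide by 12.22703 → v3 = (0.38152, 0.69673, 1.00000)
Requested entry of v3: 1576/2262 = 0.6967

0.6967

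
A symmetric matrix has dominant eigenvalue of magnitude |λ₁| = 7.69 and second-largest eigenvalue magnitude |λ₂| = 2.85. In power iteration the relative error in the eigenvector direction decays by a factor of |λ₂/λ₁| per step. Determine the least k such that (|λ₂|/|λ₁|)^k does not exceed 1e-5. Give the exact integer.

|λ₂/λ₁| = 2.85/7.69 = 0.37061
Need k ≥ ln(1e-5) / ln(0.37061) = -11.5129 / -0.9926 ≈ 11.599
Smallest integer k satisfying the bound: 12

12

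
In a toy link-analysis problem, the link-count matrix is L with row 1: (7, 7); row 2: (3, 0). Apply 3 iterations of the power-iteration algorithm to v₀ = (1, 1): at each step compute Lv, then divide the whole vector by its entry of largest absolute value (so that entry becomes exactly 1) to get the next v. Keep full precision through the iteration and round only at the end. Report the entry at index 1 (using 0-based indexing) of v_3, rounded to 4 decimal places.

Lv0 = (14.00000, 3.00000); divide by 14.00000 → v1 = (1.00000, 0.21429)
Lv1 = (8.50000, 3.00000); divide by 8.50000 → v2 = (1.00000, 0.35294)
Lv2 = (9.47059, 3.00000); divide by 9.47059 → v3 = (1.00000, 0.31677)
Requested entry of v3: 357/1127 = 0.3168

0.3168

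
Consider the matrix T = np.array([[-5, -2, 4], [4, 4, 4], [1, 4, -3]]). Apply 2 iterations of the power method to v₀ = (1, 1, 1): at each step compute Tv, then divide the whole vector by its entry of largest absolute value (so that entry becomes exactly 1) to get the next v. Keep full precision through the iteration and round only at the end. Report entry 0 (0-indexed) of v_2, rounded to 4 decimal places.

-0.0227

Tv0 = (-3.00000, 12.00000, 2.00000); divide by 12.00000 → v1 = (-0.25000, 1.00000, 0.16667)
Tv1 = (-0.08333, 3.66667, 3.25000); divide by 3.66667 → v2 = (-0.02273, 1.00000, 0.88636)
Requested entry of v2: -1/44 = -0.0227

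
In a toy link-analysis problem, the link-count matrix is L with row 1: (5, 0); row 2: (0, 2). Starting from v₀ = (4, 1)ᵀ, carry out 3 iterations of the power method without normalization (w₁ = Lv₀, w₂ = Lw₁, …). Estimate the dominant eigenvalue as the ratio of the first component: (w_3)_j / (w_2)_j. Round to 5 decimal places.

w1 = Lv₀ = (20, 2)
w2 = Lw1 = (100, 4)
w3 = Lw2 = (500, 8)
Ratio at component: 500 / 100 = 5.00000

λ ≈ 5.00000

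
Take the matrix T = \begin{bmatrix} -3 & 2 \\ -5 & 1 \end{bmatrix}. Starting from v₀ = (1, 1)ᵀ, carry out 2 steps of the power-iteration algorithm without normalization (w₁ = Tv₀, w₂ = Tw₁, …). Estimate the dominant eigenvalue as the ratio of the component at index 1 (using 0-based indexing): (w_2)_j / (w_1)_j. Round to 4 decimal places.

w1 = Tv₀ = ((-3)·1 + 2·1; (-5)·1 + 1·1) = (-1, -4)
w2 = Tw1 = ((-3)·(-1) + 2·(-4); (-5)·(-1) + 1·(-4)) = (-5, 1)
Ratio at component: 1 / -4 = -0.2500

λ ≈ -0.2500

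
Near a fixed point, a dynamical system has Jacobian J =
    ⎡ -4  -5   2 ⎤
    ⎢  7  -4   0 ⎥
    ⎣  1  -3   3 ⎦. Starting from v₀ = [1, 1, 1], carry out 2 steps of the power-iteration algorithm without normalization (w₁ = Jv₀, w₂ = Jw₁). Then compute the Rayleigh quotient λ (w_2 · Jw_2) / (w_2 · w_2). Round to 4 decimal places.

λ ≈ -4.8775

w1 = Jv₀ = ((-4)·1 + (-5)·1 + 2·1; 7·1 + (-4)·1 + 0·1; 1·1 + (-3)·1 + 3·1) = (-7, 3, 1)
w2 = Jw1 = ((-4)·(-7) + (-5)·3 + 2·1; 7·(-7) + (-4)·3 + 0·1; 1·(-7) + (-3)·3 + 3·1) = (15, -61, -13)
Jw2 = (219, 349, 159)
w2·Jw2 = 15·219 + (-61)·349 + (-13)·159 = -20071; w2·w2 = 15·15 + (-61)·(-61) + (-13)·(-13) = 4115
λ ≈ -20071/4115 = -4.8775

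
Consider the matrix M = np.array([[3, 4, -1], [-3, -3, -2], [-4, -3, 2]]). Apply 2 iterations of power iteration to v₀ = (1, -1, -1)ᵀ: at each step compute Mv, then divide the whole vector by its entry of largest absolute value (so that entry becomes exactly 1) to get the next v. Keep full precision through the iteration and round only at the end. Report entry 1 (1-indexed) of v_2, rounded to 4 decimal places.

Mv0 = (0.00000, 2.00000, -3.00000); divide by -3.00000 → v1 = (0.00000, -0.66667, 1.00000)
Mv1 = (-3.66667, 0.00000, 4.00000); divide by 4.00000 → v2 = (-0.91667, 0.00000, 1.00000)
Requested entry of v2: 11/-12 = -0.9167

-0.9167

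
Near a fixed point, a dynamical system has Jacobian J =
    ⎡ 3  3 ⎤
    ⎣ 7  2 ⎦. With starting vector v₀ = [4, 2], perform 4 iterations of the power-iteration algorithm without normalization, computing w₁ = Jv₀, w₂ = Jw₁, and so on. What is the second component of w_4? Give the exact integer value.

10000

w1 = Jv₀ = (18, 32)
w2 = Jw1 = (150, 190)
w3 = Jw2 = (1020, 1430)
w4 = Jw3 = (7350, 10000)
The requested component of w4 is 10000.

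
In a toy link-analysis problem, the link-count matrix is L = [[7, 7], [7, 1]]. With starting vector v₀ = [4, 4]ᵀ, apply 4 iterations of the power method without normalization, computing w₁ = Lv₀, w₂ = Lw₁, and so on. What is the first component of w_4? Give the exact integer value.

84112

w1 = Lv₀ = (7·4 + 7·4; 7·4 + 1·4) = (56, 32)
w2 = Lw1 = (7·56 + 7·32; 7·56 + 1·32) = (616, 424)
w3 = Lw2 = (7280, 4736)
w4 = Lw3 = (84112, 55696)
The requested component of w4 is 84112.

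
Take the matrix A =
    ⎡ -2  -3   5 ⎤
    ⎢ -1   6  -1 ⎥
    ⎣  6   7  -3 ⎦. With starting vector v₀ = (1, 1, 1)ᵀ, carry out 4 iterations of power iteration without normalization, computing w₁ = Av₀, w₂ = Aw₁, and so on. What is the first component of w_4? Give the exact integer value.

1772

w1 = Av₀ = ((-2)·1 + (-3)·1 + 5·1; (-1)·1 + 6·1 + (-1)·1; 6·1 + 7·1 + (-3)·1) = (0, 4, 10)
w2 = Aw1 = ((-2)·0 + (-3)·4 + 5·10; (-1)·0 + 6·4 + (-1)·10; 6·0 + 7·4 + (-3)·10) = (38, 14, -2)
w3 = Aw2 = (-128, 48, 332)
w4 = Aw3 = (1772, 84, -1428)
The requested component of w4 is 1772.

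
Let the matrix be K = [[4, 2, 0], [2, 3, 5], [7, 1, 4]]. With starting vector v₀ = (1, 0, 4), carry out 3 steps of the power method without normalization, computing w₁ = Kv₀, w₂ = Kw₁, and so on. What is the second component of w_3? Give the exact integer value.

1397

w1 = Kv₀ = (4·1 + 2·0 + 0·4; 2·1 + 3·0 + 5·4; 7·1 + 1·0 + 4·4) = (4, 22, 23)
w2 = Kw1 = (4·4 + 2·22 + 0·23; 2·4 + 3·22 + 5·23; 7·4 + 1·22 + 4·23) = (60, 189, 142)
w3 = Kw2 = (618, 1397, 1177)
The requested component of w3 is 1397.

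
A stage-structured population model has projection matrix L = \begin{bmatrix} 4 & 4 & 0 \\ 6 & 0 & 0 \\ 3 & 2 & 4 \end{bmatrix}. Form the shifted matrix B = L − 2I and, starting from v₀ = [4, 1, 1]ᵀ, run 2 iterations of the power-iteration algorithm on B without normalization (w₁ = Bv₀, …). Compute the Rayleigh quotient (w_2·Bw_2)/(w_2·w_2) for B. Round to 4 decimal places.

B = L − 2I has rows (2, 4, 0); (6, -2, 0); (3, 2, 2)
w1 = Bv₀ = (12, 22, 16)
w2 = Bw1 = (112, 28, 112)
Bw2 = (336, 616, 616)
w2·Bw2 = 123872; w2·w2 = 25872; μ ≈ 123872/25872 = 4.7879

μ ≈ 4.7879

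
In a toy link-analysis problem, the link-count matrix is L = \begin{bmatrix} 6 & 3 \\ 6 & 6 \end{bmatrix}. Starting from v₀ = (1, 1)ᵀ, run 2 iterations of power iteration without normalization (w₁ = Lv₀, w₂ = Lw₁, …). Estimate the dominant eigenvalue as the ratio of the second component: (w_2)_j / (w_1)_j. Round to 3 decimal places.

w1 = Lv₀ = (6·1 + 3·1; 6·1 + 6·1) = (9, 12)
w2 = Lw1 = (6·9 + 3·12; 6·9 + 6·12) = (90, 126)
Ratio at component: 126 / 12 = 10.500

λ ≈ 10.500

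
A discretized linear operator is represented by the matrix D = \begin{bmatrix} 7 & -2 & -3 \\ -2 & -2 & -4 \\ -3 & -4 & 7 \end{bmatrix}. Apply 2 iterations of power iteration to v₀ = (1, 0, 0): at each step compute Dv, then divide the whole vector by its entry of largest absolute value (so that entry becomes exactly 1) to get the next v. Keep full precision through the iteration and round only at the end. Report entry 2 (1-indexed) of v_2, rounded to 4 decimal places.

Dv0 = (7.00000, -2.00000, -3.00000); divide by 7.00000 → v1 = (1.00000, -0.28571, -0.42857)
Dv1 = (8.85714, 0.28571, -4.85714); divide by 8.85714 → v2 = (1.00000, 0.03226, -0.54839)
Requested entry of v2: 2/62 = 0.0323

0.0323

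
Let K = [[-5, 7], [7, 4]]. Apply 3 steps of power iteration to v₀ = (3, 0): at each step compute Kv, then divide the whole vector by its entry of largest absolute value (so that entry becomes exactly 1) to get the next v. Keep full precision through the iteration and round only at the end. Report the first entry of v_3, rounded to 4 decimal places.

-0.8551

Kv0 = (-15.00000, 21.00000); divide by 21.00000 → v1 = (-0.71429, 1.00000)
Kv1 = (10.57143, -1.00000); divide by 10.57143 → v2 = (1.00000, -0.09459)
Kv2 = (-5.66216, 6.62162); divide by 6.62162 → v3 = (-0.85510, 1.00000)
Requested entry of v3: -1257/1470 = -0.8551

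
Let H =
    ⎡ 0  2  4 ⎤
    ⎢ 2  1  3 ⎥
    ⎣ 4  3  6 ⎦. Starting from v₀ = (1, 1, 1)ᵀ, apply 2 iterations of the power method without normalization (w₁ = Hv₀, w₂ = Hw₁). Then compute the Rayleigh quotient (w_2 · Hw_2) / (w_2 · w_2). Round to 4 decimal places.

w1 = Hv₀ = (6, 6, 13)
w2 = Hw1 = (64, 57, 120)
Hw2 = (594, 545, 1147)
w2·Hw2 = 64·594 + 57·545 + 120·1147 = 206721; w2·w2 = 64·64 + 57·57 + 120·120 = 21745
λ ≈ 206721/21745 = 9.5066

λ ≈ 9.5066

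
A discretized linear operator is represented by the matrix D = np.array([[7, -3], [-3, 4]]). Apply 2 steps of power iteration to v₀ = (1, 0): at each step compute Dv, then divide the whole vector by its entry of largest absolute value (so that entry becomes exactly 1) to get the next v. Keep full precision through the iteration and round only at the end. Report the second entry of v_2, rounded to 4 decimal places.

-0.5690

Dv0 = (7.00000, -3.00000); divide by 7.00000 → v1 = (1.00000, -0.42857)
Dv1 = (8.28571, -4.71429); divide by 8.28571 → v2 = (1.00000, -0.56897)
Requested entry of v2: -33/58 = -0.5690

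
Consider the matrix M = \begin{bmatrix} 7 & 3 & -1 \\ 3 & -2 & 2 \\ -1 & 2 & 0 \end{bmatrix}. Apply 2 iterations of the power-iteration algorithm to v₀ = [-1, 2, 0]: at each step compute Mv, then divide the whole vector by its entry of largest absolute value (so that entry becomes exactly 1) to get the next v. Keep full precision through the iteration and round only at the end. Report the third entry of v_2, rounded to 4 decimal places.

0.3939

Mv0 = (-1.00000, -7.00000, 5.00000); divide by -7.00000 → v1 = (0.14286, 1.00000, -0.71429)
Mv1 = (4.71429, -3.00000, 1.85714); divide by 4.71429 → v2 = (1.00000, -0.63636, 0.39394)
Requested entry of v2: -13/-33 = 0.3939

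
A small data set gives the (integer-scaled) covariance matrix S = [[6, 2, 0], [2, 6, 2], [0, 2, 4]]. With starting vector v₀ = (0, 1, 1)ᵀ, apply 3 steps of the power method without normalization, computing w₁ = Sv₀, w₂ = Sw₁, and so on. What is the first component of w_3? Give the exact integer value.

w1 = Sv₀ = (6·0 + 2·1 + 0·1; 2·0 + 6·1 + 2·1; 0·0 + 2·1 + 4·1) = (2, 8, 6)
w2 = Sw1 = (6·2 + 2·8 + 0·6; 2·2 + 6·8 + 2·6; 0·2 + 2·8 + 4·6) = (28, 64, 40)
w3 = Sw2 = (296, 520, 288)
The requested component of w3 is 296.

296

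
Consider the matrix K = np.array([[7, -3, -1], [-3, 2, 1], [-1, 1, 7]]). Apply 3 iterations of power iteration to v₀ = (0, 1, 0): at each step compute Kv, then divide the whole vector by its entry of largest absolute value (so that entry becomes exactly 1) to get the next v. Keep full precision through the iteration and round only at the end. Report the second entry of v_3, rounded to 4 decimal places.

Kv0 = (-3.00000, 2.00000, 1.00000); divide by -3.00000 → v1 = (1.00000, -0.66667, -0.33333)
Kv1 = (9.33333, -4.66667, -4.00000); divide by 9.33333 → v2 = (1.00000, -0.50000, -0.42857)
Kv2 = (8.92857, -4.42857, -4.50000); divide by 8.92857 → v3 = (1.00000, -0.49600, -0.50400)
Requested entry of v3: 124/-250 = -0.4960

-0.4960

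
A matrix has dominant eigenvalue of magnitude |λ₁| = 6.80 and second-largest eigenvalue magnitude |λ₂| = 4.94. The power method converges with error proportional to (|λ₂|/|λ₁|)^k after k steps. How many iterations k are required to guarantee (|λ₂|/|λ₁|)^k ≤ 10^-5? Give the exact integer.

37

|λ₂/λ₁| = 4.94/6.80 = 0.72647
Need k ≥ ln(10^-5) / ln(0.72647) = -11.5129 / -0.3196 ≈ 36.028
Smallest integer k satisfying the bound: 37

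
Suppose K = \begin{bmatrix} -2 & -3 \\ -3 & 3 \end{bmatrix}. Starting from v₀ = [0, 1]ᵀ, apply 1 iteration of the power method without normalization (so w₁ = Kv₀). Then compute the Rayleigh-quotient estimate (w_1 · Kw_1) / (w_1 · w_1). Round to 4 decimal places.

w1 = Kv₀ = ((-2)·0 + (-3)·1; (-3)·0 + 3·1) = (-3, 3)
Kw1 = (-3, 18)
w1·Kw1 = (-3)·(-3) + 3·18 = 63; w1·w1 = (-3)·(-3) + 3·3 = 18
λ ≈ 63/18 = 3.5000

3.5000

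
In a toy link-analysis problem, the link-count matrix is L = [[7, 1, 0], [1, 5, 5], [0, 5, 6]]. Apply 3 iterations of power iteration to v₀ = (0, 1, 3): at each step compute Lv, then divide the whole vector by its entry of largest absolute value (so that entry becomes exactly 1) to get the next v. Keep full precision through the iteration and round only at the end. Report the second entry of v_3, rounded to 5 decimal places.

Lv0 = (1.000000, 20.000000, 23.000000); divide by 23.000000 → v1 = (0.043478, 0.869565, 1.000000)
Lv1 = (1.173913, 9.391304, 10.347826); divide by 10.347826 → v2 = (0.113445, 0.907563, 1.000000)
Lv2 = (1.701681, 9.651261, 10.537815); divide by 10.537815 → v3 = (0.161483, 0.915869, 1.000000)
Requested entry of v3: 2297/2508 = 0.91587

0.91587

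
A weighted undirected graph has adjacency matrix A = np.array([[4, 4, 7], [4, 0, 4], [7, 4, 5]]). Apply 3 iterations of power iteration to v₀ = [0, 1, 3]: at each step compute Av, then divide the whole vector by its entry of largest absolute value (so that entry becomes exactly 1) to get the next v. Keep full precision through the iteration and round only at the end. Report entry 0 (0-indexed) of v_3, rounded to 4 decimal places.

Av0 = (25.00000, 12.00000, 19.00000); divide by 25.00000 → v1 = (1.00000, 0.48000, 0.76000)
Av1 = (11.24000, 7.04000, 12.72000); divide by 12.72000 → v2 = (0.88365, 0.55346, 1.00000)
Av2 = (12.74843, 7.53459, 13.39937); divide by 13.39937 → v3 = (0.95142, 0.56231, 1.00000)
Requested entry of v3: 4054/4261 = 0.9514

0.9514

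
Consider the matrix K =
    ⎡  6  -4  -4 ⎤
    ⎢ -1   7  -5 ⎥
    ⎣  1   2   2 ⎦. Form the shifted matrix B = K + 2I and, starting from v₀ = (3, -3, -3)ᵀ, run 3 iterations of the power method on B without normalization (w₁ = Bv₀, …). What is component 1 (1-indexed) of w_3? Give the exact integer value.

4632

B = K + 2I has rows (8, -4, -4); (-1, 9, -5); (1, 2, 4)
w1 = Bv₀ = (8·3 + (-4)·(-3) + (-4)·(-3); (-1)·3 + 9·(-3) + (-5)·(-3); 1·3 + 2·(-3) + 4·(-3)) = (48, -15, -15)
w2 = Bw1 = (8·48 + (-4)·(-15) + (-4)·(-15); (-1)·48 + 9·(-15) + (-5)·(-15); 1·48 + 2·(-15) + 4·(-15)) = (504, -108, -42)
w3 = Bw2 = (4632, -1266, 120)
Requested component of w3: 4632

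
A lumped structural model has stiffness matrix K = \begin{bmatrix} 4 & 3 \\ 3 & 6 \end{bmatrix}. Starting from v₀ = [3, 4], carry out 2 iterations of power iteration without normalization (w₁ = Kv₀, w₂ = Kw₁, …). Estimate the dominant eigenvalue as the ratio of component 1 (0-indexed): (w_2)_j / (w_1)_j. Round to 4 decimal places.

λ ≈ 8.1818

w1 = Kv₀ = (24, 33)
w2 = Kw1 = (195, 270)
Ratio at component: 270 / 33 = 8.1818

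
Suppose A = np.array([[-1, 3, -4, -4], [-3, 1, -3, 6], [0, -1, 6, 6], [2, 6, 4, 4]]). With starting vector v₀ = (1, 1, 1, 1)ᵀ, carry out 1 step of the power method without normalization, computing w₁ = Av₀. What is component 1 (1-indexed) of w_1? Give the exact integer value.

w1 = Av₀ = ((-1)·1 + 3·1 + (-4)·1 + (-4)·1; (-3)·1 + 1·1 + (-3)·1 + 6·1; 0·1 + (-1)·1 + 6·1 + 6·1; 2·1 + 6·1 + 4·1 + 4·1) = (-6, 1, 11, 16)
The requested component of w1 is -6.

-6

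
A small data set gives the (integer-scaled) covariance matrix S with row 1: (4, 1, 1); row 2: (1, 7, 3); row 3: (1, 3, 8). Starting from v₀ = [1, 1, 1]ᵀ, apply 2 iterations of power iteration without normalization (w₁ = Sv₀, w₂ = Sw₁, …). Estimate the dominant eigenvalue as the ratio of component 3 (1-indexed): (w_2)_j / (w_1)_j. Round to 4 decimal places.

w1 = Sv₀ = (4·1 + 1·1 + 1·1; 1·1 + 7·1 + 3·1; 1·1 + 3·1 + 8·1) = (6, 11, 12)
w2 = Sw1 = (4·6 + 1·11 + 1·12; 1·6 + 7·11 + 3·12; 1·6 + 3·11 + 8·12) = (47, 119, 135)
Ratio at component: 135 / 12 = 11.2500

λ ≈ 11.2500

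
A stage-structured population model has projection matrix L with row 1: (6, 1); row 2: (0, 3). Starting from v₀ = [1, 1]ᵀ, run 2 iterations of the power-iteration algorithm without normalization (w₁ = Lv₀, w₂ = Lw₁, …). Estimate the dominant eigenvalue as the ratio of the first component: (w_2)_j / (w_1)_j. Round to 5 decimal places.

w1 = Lv₀ = (7, 3)
w2 = Lw1 = (45, 9)
Ratio at component: 45 / 7 = 6.42857

λ ≈ 6.42857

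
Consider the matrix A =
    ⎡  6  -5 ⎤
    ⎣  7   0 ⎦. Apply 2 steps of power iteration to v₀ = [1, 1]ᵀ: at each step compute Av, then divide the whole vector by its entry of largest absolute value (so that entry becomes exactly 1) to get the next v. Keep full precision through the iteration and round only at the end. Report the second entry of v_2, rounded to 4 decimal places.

-0.2414

Av0 = (1.00000, 7.00000); divide by 7.00000 → v1 = (0.14286, 1.00000)
Av1 = (-4.14286, 1.00000); divide by -4.14286 → v2 = (1.00000, -0.24138)
Requested entry of v2: 7/-29 = -0.2414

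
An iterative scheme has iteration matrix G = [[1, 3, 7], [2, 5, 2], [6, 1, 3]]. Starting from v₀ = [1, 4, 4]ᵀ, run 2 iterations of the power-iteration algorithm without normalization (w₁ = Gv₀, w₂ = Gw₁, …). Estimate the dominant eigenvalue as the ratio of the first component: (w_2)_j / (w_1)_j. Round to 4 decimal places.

λ ≈ 6.9512

w1 = Gv₀ = (1·1 + 3·4 + 7·4; 2·1 + 5·4 + 2·4; 6·1 + 1·4 + 3·4) = (41, 30, 22)
w2 = Gw1 = (1·41 + 3·30 + 7·22; 2·41 + 5·30 + 2·22; 6·41 + 1·30 + 3·22) = (285, 276, 342)
Ratio at component: 285 / 41 = 6.9512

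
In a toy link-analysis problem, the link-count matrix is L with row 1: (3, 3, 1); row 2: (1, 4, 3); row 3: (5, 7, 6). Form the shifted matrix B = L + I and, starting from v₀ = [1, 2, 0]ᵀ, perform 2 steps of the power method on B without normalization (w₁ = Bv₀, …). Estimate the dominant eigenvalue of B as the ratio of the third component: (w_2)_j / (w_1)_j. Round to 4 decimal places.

μ ≈ 13.6842

B = L + I has rows (4, 3, 1); (1, 5, 3); (5, 7, 7)
w1 = Bv₀ = (4·1 + 3·2 + 1·0; 1·1 + 5·2 + 3·0; 5·1 + 7·2 + 7·0) = (10, 11, 19)
w2 = Bw1 = (4·10 + 3·11 + 1·19; 1·10 + 5·11 + 3·19; 5·10 + 7·11 + 7·19) = (92, 122, 260)
Ratio: 260/19 = 13.6842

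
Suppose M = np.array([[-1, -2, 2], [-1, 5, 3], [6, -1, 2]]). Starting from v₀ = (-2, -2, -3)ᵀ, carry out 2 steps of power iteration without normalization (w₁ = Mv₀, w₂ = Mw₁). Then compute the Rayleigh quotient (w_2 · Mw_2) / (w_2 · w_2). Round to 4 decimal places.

w1 = Mv₀ = ((-1)·(-2) + (-2)·(-2) + 2·(-3); (-1)·(-2) + 5·(-2) + 3·(-3); 6·(-2) + (-1)·(-2) + 2·(-3)) = (0, -17, -16)
w2 = Mw1 = ((-1)·0 + (-2)·(-17) + 2·(-16); (-1)·0 + 5·(-17) + 3·(-16); 6·0 + (-1)·(-17) + 2·(-16)) = (2, -133, -15)
Mw2 = (234, -712, 115)
w2·Mw2 = 2·234 + (-133)·(-712) + (-15)·115 = 93439; w2·w2 = 2·2 + (-133)·(-133) + (-15)·(-15) = 17918
λ ≈ 93439/17918 = 5.2148

λ ≈ 5.2148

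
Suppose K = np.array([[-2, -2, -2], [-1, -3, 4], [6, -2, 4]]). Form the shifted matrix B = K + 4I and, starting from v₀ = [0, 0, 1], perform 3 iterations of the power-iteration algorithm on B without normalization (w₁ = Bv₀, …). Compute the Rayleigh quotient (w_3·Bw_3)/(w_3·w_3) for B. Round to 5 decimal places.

3.08214

B = K + 4I has rows (2, -2, -2); (-1, 1, 4); (6, -2, 8)
w1 = Bv₀ = (2·0 + (-2)·0 + (-2)·1; (-1)·0 + 1·0 + 4·1; 6·0 + (-2)·0 + 8·1) = (-2, 4, 8)
w2 = Bw1 = (2·(-2) + (-2)·4 + (-2)·8; (-1)·(-2) + 1·4 + 4·8; 6·(-2) + (-2)·4 + 8·8) = (-28, 38, 44)
w3 = Bw2 = (-220, 242, 108)
Bw3 = (-1140, 894, -940)
w3·Bw3 = 365628; w3·w3 = 118628; μ ≈ 365628/118628 = 3.08214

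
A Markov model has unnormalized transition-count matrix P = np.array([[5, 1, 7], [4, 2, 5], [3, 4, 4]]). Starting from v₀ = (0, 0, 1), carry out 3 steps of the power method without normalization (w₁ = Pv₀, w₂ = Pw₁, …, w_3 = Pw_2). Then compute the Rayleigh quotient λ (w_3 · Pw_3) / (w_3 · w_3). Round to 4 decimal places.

11.6684

w1 = Pv₀ = (5·0 + 1·0 + 7·1; 4·0 + 2·0 + 5·1; 3·0 + 4·0 + 4·1) = (7, 5, 4)
w2 = Pw1 = (5·7 + 1·5 + 7·4; 4·7 + 2·5 + 5·4; 3·7 + 4·5 + 4·4) = (68, 58, 57)
w3 = Pw2 = (797, 673, 664)
Pw3 = (9306, 7854, 7739)
w3·Pw3 = 797·9306 + 673·7854 + 664·7739 = 17841320; w3·w3 = 797·797 + 673·673 + 664·664 = 1529034
λ ≈ 17841320/1529034 = 11.6684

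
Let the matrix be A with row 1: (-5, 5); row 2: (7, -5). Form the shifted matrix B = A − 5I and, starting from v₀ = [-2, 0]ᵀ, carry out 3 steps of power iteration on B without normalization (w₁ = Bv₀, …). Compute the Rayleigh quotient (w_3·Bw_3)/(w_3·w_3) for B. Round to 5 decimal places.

B = A − 5I has rows (-10, 5); (7, -10)
w1 = Bv₀ = (20, -14)
w2 = Bw1 = (-270, 280)
w3 = Bw2 = (4100, -4690)
Bw3 = (-64450, 75600)
w3·Bw3 = -618809000; w3·w3 = 38806100; μ ≈ -618809000/38806100 = -15.94618

-15.94618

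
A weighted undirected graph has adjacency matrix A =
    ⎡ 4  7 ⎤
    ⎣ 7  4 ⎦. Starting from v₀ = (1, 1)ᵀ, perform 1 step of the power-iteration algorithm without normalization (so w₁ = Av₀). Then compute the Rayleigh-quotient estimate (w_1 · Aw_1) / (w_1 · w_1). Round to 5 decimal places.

λ ≈ 11.00000

w1 = Av₀ = (4·1 + 7·1; 7·1 + 4·1) = (11, 11)
Aw1 = (121, 121)
w1·Aw1 = 11·121 + 11·121 = 2662; w1·w1 = 11·11 + 11·11 = 242
λ ≈ 2662/242 = 11.00000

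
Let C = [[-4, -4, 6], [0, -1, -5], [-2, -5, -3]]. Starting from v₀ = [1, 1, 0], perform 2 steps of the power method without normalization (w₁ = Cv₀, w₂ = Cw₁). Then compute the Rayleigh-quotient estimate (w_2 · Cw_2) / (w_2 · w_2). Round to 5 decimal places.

-7.10465

w1 = Cv₀ = ((-4)·1 + (-4)·1 + 6·0; 0·1 + (-1)·1 + (-5)·0; (-2)·1 + (-5)·1 + (-3)·0) = (-8, -1, -7)
w2 = Cw1 = ((-4)·(-8) + (-4)·(-1) + 6·(-7); 0·(-8) + (-1)·(-1) + (-5)·(-7); (-2)·(-8) + (-5)·(-1) + (-3)·(-7)) = (-6, 36, 42)
Cw2 = (132, -246, -294)
w2·Cw2 = (-6)·132 + 36·(-246) + 42·(-294) = -21996; w2·w2 = (-6)·(-6) + 36·36 + 42·42 = 3096
λ ≈ -21996/3096 = -7.10465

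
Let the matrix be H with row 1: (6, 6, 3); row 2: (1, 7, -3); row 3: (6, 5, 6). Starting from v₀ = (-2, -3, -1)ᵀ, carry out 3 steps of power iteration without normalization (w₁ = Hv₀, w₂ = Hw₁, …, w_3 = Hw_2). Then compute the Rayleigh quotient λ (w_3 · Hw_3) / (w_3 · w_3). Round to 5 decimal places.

9.87784

w1 = Hv₀ = (-33, -20, -33)
w2 = Hw1 = (-417, -74, -496)
w3 = Hw2 = (-4434, 553, -5848)
Hw3 = (-40830, 16981, -58927)
w3·Hw3 = (-4434)·(-40830) + 553·16981 + (-5848)·(-58927) = 535035809; w3·w3 = (-4434)·(-4434) + 553·553 + (-5848)·(-5848) = 54165269
λ ≈ 535035809/54165269 = 9.87784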